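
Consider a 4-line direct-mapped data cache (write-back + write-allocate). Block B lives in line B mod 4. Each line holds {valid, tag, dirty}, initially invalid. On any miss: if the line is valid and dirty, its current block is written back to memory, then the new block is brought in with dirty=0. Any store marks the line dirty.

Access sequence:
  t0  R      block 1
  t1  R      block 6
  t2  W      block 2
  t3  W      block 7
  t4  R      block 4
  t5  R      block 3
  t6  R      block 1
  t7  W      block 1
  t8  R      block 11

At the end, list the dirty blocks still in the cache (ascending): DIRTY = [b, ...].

DIRTY = [1, 2]

  0 | R B1 → L1 miss [-]
  1 | R B6 → L2 miss [-]
  2 | W B2 → L2 miss [D]
  3 | W B7 → L3 miss [D]
  4 | R B4 → L0 miss [-]
  5 | R B3 → L3 miss wb→B7 [-]
  6 | R B1 → L1 hit [-]
  7 | W B1 → L1 hit [D]
  8 | R B11 → L3 miss [-]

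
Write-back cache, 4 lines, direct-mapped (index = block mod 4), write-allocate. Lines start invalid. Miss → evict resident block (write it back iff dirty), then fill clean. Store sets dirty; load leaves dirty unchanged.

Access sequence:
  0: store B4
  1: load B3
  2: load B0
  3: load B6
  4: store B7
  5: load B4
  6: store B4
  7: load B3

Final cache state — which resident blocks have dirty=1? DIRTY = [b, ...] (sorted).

  0 | W B4 → L0 miss [D]
  1 | R B3 → L3 miss [-]
  2 | R B0 → L0 miss wb→B4 [-]
  3 | R B6 → L2 miss [-]
  4 | W B7 → L3 miss [D]
  5 | R B4 → L0 miss [-]
  6 | W B4 → L0 hit [D]
  7 | R B3 → L3 miss wb→B7 [-]

DIRTY = [4]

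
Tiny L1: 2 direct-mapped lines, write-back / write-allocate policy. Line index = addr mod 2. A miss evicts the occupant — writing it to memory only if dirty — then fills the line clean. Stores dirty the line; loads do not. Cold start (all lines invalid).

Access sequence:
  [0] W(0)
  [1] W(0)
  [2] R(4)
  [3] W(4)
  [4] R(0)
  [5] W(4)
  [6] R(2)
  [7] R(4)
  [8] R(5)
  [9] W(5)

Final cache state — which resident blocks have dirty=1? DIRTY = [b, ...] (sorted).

0: W B0 → L0 miss [D]
1: W B0 → L0 hit [D]
2: R B4 → L0 miss wb→B0 [-]
3: W B4 → L0 hit [D]
4: R B0 → L0 miss wb→B4 [-]
5: W B4 → L0 miss [D]
6: R B2 → L0 miss wb→B4 [-]
7: R B4 → L0 miss [-]
8: R B5 → L1 miss [-]
9: W B5 → L1 hit [D]

DIRTY = [5]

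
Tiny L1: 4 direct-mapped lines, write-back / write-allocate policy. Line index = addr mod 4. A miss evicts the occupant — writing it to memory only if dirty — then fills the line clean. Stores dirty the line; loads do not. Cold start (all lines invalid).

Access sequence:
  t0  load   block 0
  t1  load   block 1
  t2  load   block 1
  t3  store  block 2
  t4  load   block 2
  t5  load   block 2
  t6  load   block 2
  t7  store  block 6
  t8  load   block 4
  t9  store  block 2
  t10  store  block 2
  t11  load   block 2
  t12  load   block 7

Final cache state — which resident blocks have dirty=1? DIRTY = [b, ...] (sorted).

DIRTY = [2]

  0 | R B0 → L0 miss [-]
  1 | R B1 → L1 miss [-]
  2 | R B1 → L1 hit [-]
  3 | W B2 → L2 miss [D]
  4 | R B2 → L2 hit [D]
  5 | R B2 → L2 hit [D]
  6 | R B2 → L2 hit [D]
  7 | W B6 → L2 miss wb→B2 [D]
  8 | R B4 → L0 miss [-]
  9 | W B2 → L2 miss wb→B6 [D]
  10 | W B2 → L2 hit [D]
  11 | R B2 → L2 hit [D]
  12 | R B7 → L3 miss [-]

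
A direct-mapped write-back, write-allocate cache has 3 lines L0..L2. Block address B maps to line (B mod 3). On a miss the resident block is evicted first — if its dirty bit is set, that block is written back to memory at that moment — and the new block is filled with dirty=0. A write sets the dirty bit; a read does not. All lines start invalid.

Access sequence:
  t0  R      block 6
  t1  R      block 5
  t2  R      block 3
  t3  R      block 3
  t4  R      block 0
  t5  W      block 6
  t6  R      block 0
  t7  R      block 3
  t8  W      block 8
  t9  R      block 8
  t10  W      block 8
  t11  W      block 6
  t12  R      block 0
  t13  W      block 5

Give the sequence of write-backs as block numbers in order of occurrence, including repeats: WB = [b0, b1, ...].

WB = [6, 6, 8]

0: R B6 → L0 miss [-]
1: R B5 → L2 miss [-]
2: R B3 → L0 miss [-]
3: R B3 → L0 hit [-]
4: R B0 → L0 miss [-]
5: W B6 → L0 miss [D]
6: R B0 → L0 miss wb→B6 [-]
7: R B3 → L0 miss [-]
8: W B8 → L2 miss [D]
9: R B8 → L2 hit [D]
10: W B8 → L2 hit [D]
11: W B6 → L0 miss [D]
12: R B0 → L0 miss wb→B6 [-]
13: W B5 → L2 miss wb→B8 [D]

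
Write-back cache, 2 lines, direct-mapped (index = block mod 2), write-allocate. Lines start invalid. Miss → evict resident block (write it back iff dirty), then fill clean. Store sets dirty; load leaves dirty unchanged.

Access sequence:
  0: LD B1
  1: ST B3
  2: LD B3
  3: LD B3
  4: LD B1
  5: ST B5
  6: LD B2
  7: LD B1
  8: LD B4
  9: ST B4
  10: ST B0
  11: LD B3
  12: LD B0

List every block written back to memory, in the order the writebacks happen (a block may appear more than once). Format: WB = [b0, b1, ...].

  0 | R B1 → L1 miss [-]
  1 | W B3 → L1 miss [D]
  2 | R B3 → L1 hit [D]
  3 | R B3 → L1 hit [D]
  4 | R B1 → L1 miss wb→B3 [-]
  5 | W B5 → L1 miss [D]
  6 | R B2 → L0 miss [-]
  7 | R B1 → L1 miss wb→B5 [-]
  8 | R B4 → L0 miss [-]
  9 | W B4 → L0 hit [D]
  10 | W B0 → L0 miss wb→B4 [D]
  11 | R B3 → L1 miss [-]
  12 | R B0 → L0 hit [D]

WB = [3, 5, 4]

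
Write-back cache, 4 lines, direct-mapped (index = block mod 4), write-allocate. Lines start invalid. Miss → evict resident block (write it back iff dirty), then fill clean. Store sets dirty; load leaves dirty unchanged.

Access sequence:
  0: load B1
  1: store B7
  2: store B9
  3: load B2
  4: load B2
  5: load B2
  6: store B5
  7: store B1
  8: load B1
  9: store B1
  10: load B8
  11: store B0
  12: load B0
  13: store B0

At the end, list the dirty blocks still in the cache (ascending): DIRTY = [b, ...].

0: R B1 → L1 miss [-]
1: W B7 → L3 miss [D]
2: W B9 → L1 miss [D]
3: R B2 → L2 miss [-]
4: R B2 → L2 hit [-]
5: R B2 → L2 hit [-]
6: W B5 → L1 miss wb→B9 [D]
7: W B1 → L1 miss wb→B5 [D]
8: R B1 → L1 hit [D]
9: W B1 → L1 hit [D]
10: R B8 → L0 miss [-]
11: W B0 → L0 miss [D]
12: R B0 → L0 hit [D]
13: W B0 → L0 hit [D]

DIRTY = [0, 1, 7]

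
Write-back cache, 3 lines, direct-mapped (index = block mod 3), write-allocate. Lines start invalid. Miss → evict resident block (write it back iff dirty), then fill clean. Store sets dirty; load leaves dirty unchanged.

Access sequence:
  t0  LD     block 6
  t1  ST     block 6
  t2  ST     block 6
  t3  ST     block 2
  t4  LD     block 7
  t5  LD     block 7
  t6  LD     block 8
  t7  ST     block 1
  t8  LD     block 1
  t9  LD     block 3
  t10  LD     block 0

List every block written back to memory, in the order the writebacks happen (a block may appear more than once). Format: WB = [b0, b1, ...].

  0 | R B6 → L0 miss [-]
  1 | W B6 → L0 hit [D]
  2 | W B6 → L0 hit [D]
  3 | W B2 → L2 miss [D]
  4 | R B7 → L1 miss [-]
  5 | R B7 → L1 hit [-]
  6 | R B8 → L2 miss wb→B2 [-]
  7 | W B1 → L1 miss [D]
  8 | R B1 → L1 hit [D]
  9 | R B3 → L0 miss wb→B6 [-]
  10 | R B0 → L0 miss [-]

WB = [2, 6]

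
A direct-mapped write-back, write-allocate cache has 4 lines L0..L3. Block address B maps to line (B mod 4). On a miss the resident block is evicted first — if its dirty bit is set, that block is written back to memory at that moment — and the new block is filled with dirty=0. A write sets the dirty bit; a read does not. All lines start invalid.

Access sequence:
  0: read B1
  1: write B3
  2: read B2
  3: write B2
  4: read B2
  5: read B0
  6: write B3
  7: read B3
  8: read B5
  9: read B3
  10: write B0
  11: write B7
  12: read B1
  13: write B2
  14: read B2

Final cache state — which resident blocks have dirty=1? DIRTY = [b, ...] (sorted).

0: R B1 → L1 miss [-]
1: W B3 → L3 miss [D]
2: R B2 → L2 miss [-]
3: W B2 → L2 hit [D]
4: R B2 → L2 hit [D]
5: R B0 → L0 miss [-]
6: W B3 → L3 hit [D]
7: R B3 → L3 hit [D]
8: R B5 → L1 miss [-]
9: R B3 → L3 hit [D]
10: W B0 → L0 hit [D]
11: W B7 → L3 miss wb→B3 [D]
12: R B1 → L1 miss [-]
13: W B2 → L2 hit [D]
14: R B2 → L2 hit [D]

DIRTY = [0, 2, 7]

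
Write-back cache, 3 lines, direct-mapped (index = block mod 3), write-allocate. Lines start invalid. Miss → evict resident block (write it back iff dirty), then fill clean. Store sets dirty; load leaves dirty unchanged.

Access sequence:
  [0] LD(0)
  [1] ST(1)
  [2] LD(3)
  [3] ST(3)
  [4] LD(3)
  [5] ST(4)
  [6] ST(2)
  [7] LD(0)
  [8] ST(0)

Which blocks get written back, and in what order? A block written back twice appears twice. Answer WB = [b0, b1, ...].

0: R B0 → L0 miss [-]
1: W B1 → L1 miss [D]
2: R B3 → L0 miss [-]
3: W B3 → L0 hit [D]
4: R B3 → L0 hit [D]
5: W B4 → L1 miss wb→B1 [D]
6: W B2 → L2 miss [D]
7: R B0 → L0 miss wb→B3 [-]
8: W B0 → L0 hit [D]

WB = [1, 3]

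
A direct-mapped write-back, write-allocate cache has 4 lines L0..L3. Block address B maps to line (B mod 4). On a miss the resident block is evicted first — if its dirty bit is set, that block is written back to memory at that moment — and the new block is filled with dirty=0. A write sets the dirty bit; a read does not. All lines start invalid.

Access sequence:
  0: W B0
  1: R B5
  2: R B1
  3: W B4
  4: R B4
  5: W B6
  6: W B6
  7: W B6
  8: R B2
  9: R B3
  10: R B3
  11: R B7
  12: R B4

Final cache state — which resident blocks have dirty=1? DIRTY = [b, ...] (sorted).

DIRTY = [4]

  0 | W B0 → L0 miss [D]
  1 | R B5 → L1 miss [-]
  2 | R B1 → L1 miss [-]
  3 | W B4 → L0 miss wb→B0 [D]
  4 | R B4 → L0 hit [D]
  5 | W B6 → L2 miss [D]
  6 | W B6 → L2 hit [D]
  7 | W B6 → L2 hit [D]
  8 | R B2 → L2 miss wb→B6 [-]
  9 | R B3 → L3 miss [-]
  10 | R B3 → L3 hit [-]
  11 | R B7 → L3 miss [-]
  12 | R B4 → L0 hit [D]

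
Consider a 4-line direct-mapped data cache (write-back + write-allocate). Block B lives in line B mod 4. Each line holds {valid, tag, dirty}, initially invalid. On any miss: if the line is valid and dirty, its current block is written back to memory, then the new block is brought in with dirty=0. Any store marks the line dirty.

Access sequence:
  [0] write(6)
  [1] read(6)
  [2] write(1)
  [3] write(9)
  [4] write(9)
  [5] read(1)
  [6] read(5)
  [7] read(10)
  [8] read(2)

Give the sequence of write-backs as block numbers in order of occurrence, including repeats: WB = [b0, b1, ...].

WB = [1, 9, 6]

0: W B6 -> L2 miss  d=D]
1: R B6 -> L2 hit  d=D]
2: W B1 -> L1 miss  d=D]
3: W B9 -> L1 miss wb->B1  d=D]
4: W B9 -> L1 hit  d=D]
5: R B1 -> L1 miss wb->B9  d=-]
6: R B5 -> L1 miss  d=-]
7: R B10 -> L2 miss wb->B6  d=-]
8: R B2 -> L2 miss  d=-]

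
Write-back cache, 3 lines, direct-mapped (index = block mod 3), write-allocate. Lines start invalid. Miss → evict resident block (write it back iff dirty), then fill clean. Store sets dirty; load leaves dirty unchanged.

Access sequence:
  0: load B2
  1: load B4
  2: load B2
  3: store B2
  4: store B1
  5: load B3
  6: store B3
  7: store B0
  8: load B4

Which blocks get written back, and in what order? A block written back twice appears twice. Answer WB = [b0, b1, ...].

WB = [3, 1]

0: R B2 → L2 miss [-]
1: R B4 → L1 miss [-]
2: R B2 → L2 hit [-]
3: W B2 → L2 hit [D]
4: W B1 → L1 miss [D]
5: R B3 → L0 miss [-]
6: W B3 → L0 hit [D]
7: W B0 → L0 miss wb→B3 [D]
8: R B4 → L1 miss wb→B1 [-]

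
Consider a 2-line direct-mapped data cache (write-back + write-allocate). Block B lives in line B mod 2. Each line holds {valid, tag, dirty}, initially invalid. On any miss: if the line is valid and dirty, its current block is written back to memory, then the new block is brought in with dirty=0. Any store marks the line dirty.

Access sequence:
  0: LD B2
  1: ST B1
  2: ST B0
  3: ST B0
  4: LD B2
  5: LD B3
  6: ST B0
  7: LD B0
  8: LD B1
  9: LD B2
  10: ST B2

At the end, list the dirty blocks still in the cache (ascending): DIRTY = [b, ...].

0: R B2 -> L0 miss  d=-]
1: W B1 -> L1 miss  d=D]
2: W B0 -> L0 miss  d=D]
3: W B0 -> L0 hit  d=D]
4: R B2 -> L0 miss wb->B0  d=-]
5: R B3 -> L1 miss wb->B1  d=-]
6: W B0 -> L0 miss  d=D]
7: R B0 -> L0 hit  d=D]
8: R B1 -> L1 miss  d=-]
9: R B2 -> L0 miss wb->B0  d=-]
10: W B2 -> L0 hit  d=D]

DIRTY = [2]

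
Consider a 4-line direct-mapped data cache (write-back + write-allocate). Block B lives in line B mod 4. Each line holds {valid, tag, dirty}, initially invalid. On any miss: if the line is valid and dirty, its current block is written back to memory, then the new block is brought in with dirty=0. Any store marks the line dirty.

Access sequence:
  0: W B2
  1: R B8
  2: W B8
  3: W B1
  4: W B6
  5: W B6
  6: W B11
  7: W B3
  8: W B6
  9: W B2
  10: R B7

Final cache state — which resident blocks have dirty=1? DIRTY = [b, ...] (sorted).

DIRTY = [1, 2, 8]

  0 | W B2 → L2 miss [D]
  1 | R B8 → L0 miss [-]
  2 | W B8 → L0 hit [D]
  3 | W B1 → L1 miss [D]
  4 | W B6 → L2 miss wb→B2 [D]
  5 | W B6 → L2 hit [D]
  6 | W B11 → L3 miss [D]
  7 | W B3 → L3 miss wb→B11 [D]
  8 | W B6 → L2 hit [D]
  9 | W B2 → L2 miss wb→B6 [D]
  10 | R B7 → L3 miss wb→B3 [-]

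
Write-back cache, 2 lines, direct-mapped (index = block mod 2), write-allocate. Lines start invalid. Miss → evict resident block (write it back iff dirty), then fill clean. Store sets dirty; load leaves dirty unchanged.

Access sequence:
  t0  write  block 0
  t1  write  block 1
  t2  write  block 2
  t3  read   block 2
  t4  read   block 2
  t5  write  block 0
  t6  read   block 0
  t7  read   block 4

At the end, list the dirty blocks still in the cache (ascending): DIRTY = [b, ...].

DIRTY = [1]

0: W B0 → L0 miss [D]
1: W B1 → L1 miss [D]
2: W B2 → L0 miss wb→B0 [D]
3: R B2 → L0 hit [D]
4: R B2 → L0 hit [D]
5: W B0 → L0 miss wb→B2 [D]
6: R B0 → L0 hit [D]
7: R B4 → L0 miss wb→B0 [-]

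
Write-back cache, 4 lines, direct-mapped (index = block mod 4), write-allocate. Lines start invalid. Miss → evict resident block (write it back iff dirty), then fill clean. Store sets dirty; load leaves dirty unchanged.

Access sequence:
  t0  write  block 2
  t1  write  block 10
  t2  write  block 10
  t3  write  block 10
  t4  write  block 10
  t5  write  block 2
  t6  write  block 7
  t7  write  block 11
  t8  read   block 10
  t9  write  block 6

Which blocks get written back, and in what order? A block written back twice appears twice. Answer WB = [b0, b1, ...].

WB = [2, 10, 7, 2]

0: W B2 → L2 miss [D]
1: W B10 → L2 miss wb→B2 [D]
2: W B10 → L2 hit [D]
3: W B10 → L2 hit [D]
4: W B10 → L2 hit [D]
5: W B2 → L2 miss wb→B10 [D]
6: W B7 → L3 miss [D]
7: W B11 → L3 miss wb→B7 [D]
8: R B10 → L2 miss wb→B2 [-]
9: W B6 → L2 miss [D]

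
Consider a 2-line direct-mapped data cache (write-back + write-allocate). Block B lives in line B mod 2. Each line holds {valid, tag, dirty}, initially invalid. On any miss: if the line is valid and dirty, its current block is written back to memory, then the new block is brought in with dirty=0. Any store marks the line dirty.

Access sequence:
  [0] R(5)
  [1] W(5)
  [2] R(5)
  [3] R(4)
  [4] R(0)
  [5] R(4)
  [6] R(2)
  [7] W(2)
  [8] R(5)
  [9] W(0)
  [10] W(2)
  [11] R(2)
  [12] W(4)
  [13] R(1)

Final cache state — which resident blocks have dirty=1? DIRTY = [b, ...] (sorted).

DIRTY = [4]

0: R B5 → L1 miss [-]
1: W B5 → L1 hit [D]
2: R B5 → L1 hit [D]
3: R B4 → L0 miss [-]
4: R B0 → L0 miss [-]
5: R B4 → L0 miss [-]
6: R B2 → L0 miss [-]
7: W B2 → L0 hit [D]
8: R B5 → L1 hit [D]
9: W B0 → L0 miss wb→B2 [D]
10: W B2 → L0 miss wb→B0 [D]
11: R B2 → L0 hit [D]
12: W B4 → L0 miss wb→B2 [D]
13: R B1 → L1 miss wb→B5 [-]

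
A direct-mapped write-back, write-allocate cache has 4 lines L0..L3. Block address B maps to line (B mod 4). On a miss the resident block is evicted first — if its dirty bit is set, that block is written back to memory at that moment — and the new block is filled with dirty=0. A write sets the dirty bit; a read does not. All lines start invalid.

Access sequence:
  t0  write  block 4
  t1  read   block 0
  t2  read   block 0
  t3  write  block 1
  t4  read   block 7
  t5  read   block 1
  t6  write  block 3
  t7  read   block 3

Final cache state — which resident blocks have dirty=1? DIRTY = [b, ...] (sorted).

0: W B4 -> L0 miss  d=D]
1: R B0 -> L0 miss wb->B4  d=-]
2: R B0 -> L0 hit  d=-]
3: W B1 -> L1 miss  d=D]
4: R B7 -> L3 miss  d=-]
5: R B1 -> L1 hit  d=D]
6: W B3 -> L3 miss  d=D]
7: R B3 -> L3 hit  d=D]

DIRTY = [1, 3]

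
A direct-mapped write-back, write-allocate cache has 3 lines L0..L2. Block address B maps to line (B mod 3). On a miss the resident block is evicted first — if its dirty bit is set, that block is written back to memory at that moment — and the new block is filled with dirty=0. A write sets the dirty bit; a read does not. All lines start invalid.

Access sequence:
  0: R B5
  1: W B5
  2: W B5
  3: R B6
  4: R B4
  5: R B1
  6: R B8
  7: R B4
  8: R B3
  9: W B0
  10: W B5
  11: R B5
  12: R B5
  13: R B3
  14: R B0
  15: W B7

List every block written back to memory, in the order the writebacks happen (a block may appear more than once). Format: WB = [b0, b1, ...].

WB = [5, 0]

0: R B5 → L2 miss [-]
1: W B5 → L2 hit [D]
2: W B5 → L2 hit [D]
3: R B6 → L0 miss [-]
4: R B4 → L1 miss [-]
5: R B1 → L1 miss [-]
6: R B8 → L2 miss wb→B5 [-]
7: R B4 → L1 miss [-]
8: R B3 → L0 miss [-]
9: W B0 → L0 miss [D]
10: W B5 → L2 miss [D]
11: R B5 → L2 hit [D]
12: R B5 → L2 hit [D]
13: R B3 → L0 miss wb→B0 [-]
14: R B0 → L0 miss [-]
15: W B7 → L1 miss [D]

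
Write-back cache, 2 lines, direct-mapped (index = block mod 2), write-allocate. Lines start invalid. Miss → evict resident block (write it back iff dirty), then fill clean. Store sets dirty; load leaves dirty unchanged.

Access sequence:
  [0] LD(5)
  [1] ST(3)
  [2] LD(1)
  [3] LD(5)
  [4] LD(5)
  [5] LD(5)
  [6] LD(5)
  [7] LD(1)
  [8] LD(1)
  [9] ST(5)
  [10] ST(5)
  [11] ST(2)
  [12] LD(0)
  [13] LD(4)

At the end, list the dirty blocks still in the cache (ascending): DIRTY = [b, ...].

DIRTY = [5]

0: R B5 -> L1 miss  d=-]
1: W B3 -> L1 miss  d=D]
2: R B1 -> L1 miss wb->B3  d=-]
3: R B5 -> L1 miss  d=-]
4: R B5 -> L1 hit  d=-]
5: R B5 -> L1 hit  d=-]
6: R B5 -> L1 hit  d=-]
7: R B1 -> L1 miss  d=-]
8: R B1 -> L1 hit  d=-]
9: W B5 -> L1 miss  d=D]
10: W B5 -> L1 hit  d=D]
11: W B2 -> L0 miss  d=D]
12: R B0 -> L0 miss wb->B2  d=-]
13: R B4 -> L0 miss  d=-]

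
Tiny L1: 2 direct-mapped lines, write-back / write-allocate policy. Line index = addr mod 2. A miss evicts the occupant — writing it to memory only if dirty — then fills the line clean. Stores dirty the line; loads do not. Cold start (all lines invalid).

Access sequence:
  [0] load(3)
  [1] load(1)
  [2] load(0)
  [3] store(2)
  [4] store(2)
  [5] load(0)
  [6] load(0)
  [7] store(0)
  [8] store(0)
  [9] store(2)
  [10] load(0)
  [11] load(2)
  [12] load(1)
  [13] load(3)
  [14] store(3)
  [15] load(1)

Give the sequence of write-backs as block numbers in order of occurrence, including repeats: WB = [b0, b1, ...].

WB = [2, 0, 2, 3]

0: R B3 -> L1 miss  d=-]
1: R B1 -> L1 miss  d=-]
2: R B0 -> L0 miss  d=-]
3: W B2 -> L0 miss  d=D]
4: W B2 -> L0 hit  d=D]
5: R B0 -> L0 miss wb->B2  d=-]
6: R B0 -> L0 hit  d=-]
7: W B0 -> L0 hit  d=D]
8: W B0 -> L0 hit  d=D]
9: W B2 -> L0 miss wb->B0  d=D]
10: R B0 -> L0 miss wb->B2  d=-]
11: R B2 -> L0 miss  d=-]
12: R B1 -> L1 hit  d=-]
13: R B3 -> L1 miss  d=-]
14: W B3 -> L1 hit  d=D]
15: R B1 -> L1 miss wb->B3  d=-]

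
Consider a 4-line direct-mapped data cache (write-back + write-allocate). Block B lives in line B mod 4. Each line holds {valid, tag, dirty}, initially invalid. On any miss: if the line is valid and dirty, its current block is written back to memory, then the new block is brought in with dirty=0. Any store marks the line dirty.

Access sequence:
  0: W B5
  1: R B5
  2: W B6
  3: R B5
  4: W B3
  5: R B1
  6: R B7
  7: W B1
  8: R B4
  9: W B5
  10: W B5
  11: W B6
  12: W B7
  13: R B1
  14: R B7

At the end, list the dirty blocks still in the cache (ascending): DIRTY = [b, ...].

DIRTY = [6, 7]

  0 | W B5 → L1 miss [D]
  1 | R B5 → L1 hit [D]
  2 | W B6 → L2 miss [D]
  3 | R B5 → L1 hit [D]
  4 | W B3 → L3 miss [D]
  5 | R B1 → L1 miss wb→B5 [-]
  6 | R B7 → L3 miss wb→B3 [-]
  7 | W B1 → L1 hit [D]
  8 | R B4 → L0 miss [-]
  9 | W B5 → L1 miss wb→B1 [D]
  10 | W B5 → L1 hit [D]
  11 | W B6 → L2 hit [D]
  12 | W B7 → L3 hit [D]
  13 | R B1 → L1 miss wb→B5 [-]
  14 | R B7 → L3 hit [D]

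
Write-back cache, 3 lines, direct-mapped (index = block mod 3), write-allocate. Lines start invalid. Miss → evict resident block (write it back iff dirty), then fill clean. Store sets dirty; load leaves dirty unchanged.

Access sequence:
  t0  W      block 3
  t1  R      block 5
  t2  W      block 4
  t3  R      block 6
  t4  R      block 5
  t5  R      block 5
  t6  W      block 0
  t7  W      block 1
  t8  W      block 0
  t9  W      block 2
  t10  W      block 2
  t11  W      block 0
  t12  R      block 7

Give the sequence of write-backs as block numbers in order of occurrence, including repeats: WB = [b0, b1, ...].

WB = [3, 4, 1]

  0 | W B3 → L0 miss [D]
  1 | R B5 → L2 miss [-]
  2 | W B4 → L1 miss [D]
  3 | R B6 → L0 miss wb→B3 [-]
  4 | R B5 → L2 hit [-]
  5 | R B5 → L2 hit [-]
  6 | W B0 → L0 miss [D]
  7 | W B1 → L1 miss wb→B4 [D]
  8 | W B0 → L0 hit [D]
  9 | W B2 → L2 miss [D]
  10 | W B2 → L2 hit [D]
  11 | W B0 → L0 hit [D]
  12 | R B7 → L1 miss wb→B1 [-]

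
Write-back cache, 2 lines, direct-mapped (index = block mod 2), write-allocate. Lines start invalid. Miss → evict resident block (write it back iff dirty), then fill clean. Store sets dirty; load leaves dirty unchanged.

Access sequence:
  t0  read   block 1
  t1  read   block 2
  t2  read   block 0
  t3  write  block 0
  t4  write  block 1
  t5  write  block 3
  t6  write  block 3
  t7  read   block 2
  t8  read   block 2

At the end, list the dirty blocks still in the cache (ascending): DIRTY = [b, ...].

DIRTY = [3]

  0 | R B1 → L1 miss [-]
  1 | R B2 → L0 miss [-]
  2 | R B0 → L0 miss [-]
  3 | W B0 → L0 hit [D]
  4 | W B1 → L1 hit [D]
  5 | W B3 → L1 miss wb→B1 [D]
  6 | W B3 → L1 hit [D]
  7 | R B2 → L0 miss wb→B0 [-]
  8 | R B2 → L0 hit [-]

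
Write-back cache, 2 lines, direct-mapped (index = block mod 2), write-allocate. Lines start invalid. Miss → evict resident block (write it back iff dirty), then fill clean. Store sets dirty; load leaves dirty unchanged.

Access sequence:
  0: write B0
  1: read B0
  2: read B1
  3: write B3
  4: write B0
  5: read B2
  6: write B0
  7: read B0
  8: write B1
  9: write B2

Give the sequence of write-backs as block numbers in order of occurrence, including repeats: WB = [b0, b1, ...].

WB = [0, 3, 0]

0: W B0 → L0 miss [D]
1: R B0 → L0 hit [D]
2: R B1 → L1 miss [-]
3: W B3 → L1 miss [D]
4: W B0 → L0 hit [D]
5: R B2 → L0 miss wb→B0 [-]
6: W B0 → L0 miss [D]
7: R B0 → L0 hit [D]
8: W B1 → L1 miss wb→B3 [D]
9: W B2 → L0 miss wb→B0 [D]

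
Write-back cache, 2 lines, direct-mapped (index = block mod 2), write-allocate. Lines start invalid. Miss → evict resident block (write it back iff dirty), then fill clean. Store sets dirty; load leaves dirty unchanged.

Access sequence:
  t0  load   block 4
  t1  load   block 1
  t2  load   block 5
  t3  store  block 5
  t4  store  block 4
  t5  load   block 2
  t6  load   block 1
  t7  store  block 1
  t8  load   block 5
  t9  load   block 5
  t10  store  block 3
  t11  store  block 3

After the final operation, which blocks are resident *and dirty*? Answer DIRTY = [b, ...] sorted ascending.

0: R B4 -> L0 miss  d=-]
1: R B1 -> L1 miss  d=-]
2: R B5 -> L1 miss  d=-]
3: W B5 -> L1 hit  d=D]
4: W B4 -> L0 hit  d=D]
5: R B2 -> L0 miss wb->B4  d=-]
6: R B1 -> L1 miss wb->B5  d=-]
7: W B1 -> L1 hit  d=D]
8: R B5 -> L1 miss wb->B1  d=-]
9: R B5 -> L1 hit  d=-]
10: W B3 -> L1 miss  d=D]
11: W B3 -> L1 hit  d=D]

DIRTY = [3]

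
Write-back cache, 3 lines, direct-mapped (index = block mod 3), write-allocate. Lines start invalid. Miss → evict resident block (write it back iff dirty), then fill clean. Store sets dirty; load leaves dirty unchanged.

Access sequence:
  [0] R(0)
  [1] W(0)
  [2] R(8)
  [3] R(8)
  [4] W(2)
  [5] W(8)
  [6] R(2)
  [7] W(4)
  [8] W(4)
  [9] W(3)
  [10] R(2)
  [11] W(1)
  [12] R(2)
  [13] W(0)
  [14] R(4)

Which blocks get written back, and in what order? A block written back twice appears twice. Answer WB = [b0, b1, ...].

0: R B0 -> L0 miss  d=-]
1: W B0 -> L0 hit  d=D]
2: R B8 -> L2 miss  d=-]
3: R B8 -> L2 hit  d=-]
4: W B2 -> L2 miss  d=D]
5: W B8 -> L2 miss wb->B2  d=D]
6: R B2 -> L2 miss wb->B8  d=-]
7: W B4 -> L1 miss  d=D]
8: W B4 -> L1 hit  d=D]
9: W B3 -> L0 miss wb->B0  d=D]
10: R B2 -> L2 hit  d=-]
11: W B1 -> L1 miss wb->B4  d=D]
12: R B2 -> L2 hit  d=-]
13: W B0 -> L0 miss wb->B3  d=D]
14: R B4 -> L1 miss wb->B1  d=-]

WB = [2, 8, 0, 4, 3, 1]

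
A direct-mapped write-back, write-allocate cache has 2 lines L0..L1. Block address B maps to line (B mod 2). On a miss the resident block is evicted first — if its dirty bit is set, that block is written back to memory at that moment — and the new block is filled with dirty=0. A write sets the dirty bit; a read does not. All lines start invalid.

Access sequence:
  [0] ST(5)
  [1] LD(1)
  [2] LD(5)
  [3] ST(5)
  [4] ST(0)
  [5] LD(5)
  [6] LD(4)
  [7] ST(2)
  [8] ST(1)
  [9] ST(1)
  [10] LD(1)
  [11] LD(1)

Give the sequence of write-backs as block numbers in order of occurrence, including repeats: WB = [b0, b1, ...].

WB = [5, 0, 5]

0: W B5 → L1 miss [D]
1: R B1 → L1 miss wb→B5 [-]
2: R B5 → L1 miss [-]
3: W B5 → L1 hit [D]
4: W B0 → L0 miss [D]
5: R B5 → L1 hit [D]
6: R B4 → L0 miss wb→B0 [-]
7: W B2 → L0 miss [D]
8: W B1 → L1 miss wb→B5 [D]
9: W B1 → L1 hit [D]
10: R B1 → L1 hit [D]
11: R B1 → L1 hit [D]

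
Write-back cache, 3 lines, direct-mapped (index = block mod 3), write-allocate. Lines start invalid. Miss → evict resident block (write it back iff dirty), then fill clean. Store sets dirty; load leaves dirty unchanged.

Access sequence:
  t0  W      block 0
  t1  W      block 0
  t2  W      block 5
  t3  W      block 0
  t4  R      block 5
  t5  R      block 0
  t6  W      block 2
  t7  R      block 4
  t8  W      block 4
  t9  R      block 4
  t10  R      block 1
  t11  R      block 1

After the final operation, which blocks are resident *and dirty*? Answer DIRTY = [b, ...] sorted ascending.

DIRTY = [0, 2]

0: W B0 -> L0 miss  d=D]
1: W B0 -> L0 hit  d=D]
2: W B5 -> L2 miss  d=D]
3: W B0 -> L0 hit  d=D]
4: R B5 -> L2 hit  d=D]
5: R B0 -> L0 hit  d=D]
6: W B2 -> L2 miss wb->B5  d=D]
7: R B4 -> L1 miss  d=-]
8: W B4 -> L1 hit  d=D]
9: R B4 -> L1 hit  d=D]
10: R B1 -> L1 miss wb->B4  d=-]
11: R B1 -> L1 hit  d=-]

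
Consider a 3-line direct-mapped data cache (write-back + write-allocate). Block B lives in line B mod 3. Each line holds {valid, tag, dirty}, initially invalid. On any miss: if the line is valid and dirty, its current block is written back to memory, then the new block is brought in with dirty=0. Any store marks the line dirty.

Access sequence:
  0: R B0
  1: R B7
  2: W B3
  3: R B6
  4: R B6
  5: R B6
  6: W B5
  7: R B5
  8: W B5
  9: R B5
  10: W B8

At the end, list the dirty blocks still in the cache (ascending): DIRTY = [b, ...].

DIRTY = [8]

0: R B0 → L0 miss [-]
1: R B7 → L1 miss [-]
2: W B3 → L0 miss [D]
3: R B6 → L0 miss wb→B3 [-]
4: R B6 → L0 hit [-]
5: R B6 → L0 hit [-]
6: W B5 → L2 miss [D]
7: R B5 → L2 hit [D]
8: W B5 → L2 hit [D]
9: R B5 → L2 hit [D]
10: W B8 → L2 miss wb→B5 [D]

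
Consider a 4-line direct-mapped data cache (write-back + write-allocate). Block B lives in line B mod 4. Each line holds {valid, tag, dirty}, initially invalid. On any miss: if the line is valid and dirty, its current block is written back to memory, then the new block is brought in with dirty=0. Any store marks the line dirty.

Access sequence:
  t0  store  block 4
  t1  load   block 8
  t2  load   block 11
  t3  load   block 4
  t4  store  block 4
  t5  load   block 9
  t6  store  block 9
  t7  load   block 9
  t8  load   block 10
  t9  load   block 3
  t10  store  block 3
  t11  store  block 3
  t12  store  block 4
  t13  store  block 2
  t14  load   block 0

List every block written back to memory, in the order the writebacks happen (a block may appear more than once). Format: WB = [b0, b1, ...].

  0 | W B4 → L0 miss [D]
  1 | R B8 → L0 miss wb→B4 [-]
  2 | R B11 → L3 miss [-]
  3 | R B4 → L0 miss [-]
  4 | W B4 → L0 hit [D]
  5 | R B9 → L1 miss [-]
  6 | W B9 → L1 hit [D]
  7 | R B9 → L1 hit [D]
  8 | R B10 → L2 miss [-]
  9 | R B3 → L3 miss [-]
  10 | W B3 → L3 hit [D]
  11 | W B3 → L3 hit [D]
  12 | W B4 → L0 hit [D]
  13 | W B2 → L2 miss [D]
  14 | R B0 → L0 miss wb→B4 [-]

WB = [4, 4]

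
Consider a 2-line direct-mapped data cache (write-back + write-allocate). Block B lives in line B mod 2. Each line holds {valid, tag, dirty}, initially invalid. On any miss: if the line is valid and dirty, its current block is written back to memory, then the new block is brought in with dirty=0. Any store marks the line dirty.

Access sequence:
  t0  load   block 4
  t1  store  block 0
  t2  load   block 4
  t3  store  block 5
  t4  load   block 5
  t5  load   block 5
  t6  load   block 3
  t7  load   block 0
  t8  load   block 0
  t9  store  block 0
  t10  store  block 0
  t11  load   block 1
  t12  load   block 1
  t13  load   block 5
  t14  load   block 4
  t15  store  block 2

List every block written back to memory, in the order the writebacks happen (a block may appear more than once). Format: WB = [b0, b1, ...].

0: R B4 → L0 miss [-]
1: W B0 → L0 miss [D]
2: R B4 → L0 miss wb→B0 [-]
3: W B5 → L1 miss [D]
4: R B5 → L1 hit [D]
5: R B5 → L1 hit [D]
6: R B3 → L1 miss wb→B5 [-]
7: R B0 → L0 miss [-]
8: R B0 → L0 hit [-]
9: W B0 → L0 hit [D]
10: W B0 → L0 hit [D]
11: R B1 → L1 miss [-]
12: R B1 → L1 hit [-]
13: R B5 → L1 miss [-]
14: R B4 → L0 miss wb→B0 [-]
15: W B2 → L0 miss [D]

WB = [0, 5, 0]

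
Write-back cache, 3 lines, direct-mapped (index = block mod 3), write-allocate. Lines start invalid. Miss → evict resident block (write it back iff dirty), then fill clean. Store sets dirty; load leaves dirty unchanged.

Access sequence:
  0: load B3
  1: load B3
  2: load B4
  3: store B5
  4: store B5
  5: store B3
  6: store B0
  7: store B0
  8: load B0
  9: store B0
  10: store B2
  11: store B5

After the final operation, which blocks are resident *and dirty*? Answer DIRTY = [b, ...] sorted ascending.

DIRTY = [0, 5]

0: R B3 → L0 miss [-]
1: R B3 → L0 hit [-]
2: R B4 → L1 miss [-]
3: W B5 → L2 miss [D]
4: W B5 → L2 hit [D]
5: W B3 → L0 hit [D]
6: W B0 → L0 miss wb→B3 [D]
7: W B0 → L0 hit [D]
8: R B0 → L0 hit [D]
9: W B0 → L0 hit [D]
10: W B2 → L2 miss wb→B5 [D]
11: W B5 → L2 miss wb→B2 [D]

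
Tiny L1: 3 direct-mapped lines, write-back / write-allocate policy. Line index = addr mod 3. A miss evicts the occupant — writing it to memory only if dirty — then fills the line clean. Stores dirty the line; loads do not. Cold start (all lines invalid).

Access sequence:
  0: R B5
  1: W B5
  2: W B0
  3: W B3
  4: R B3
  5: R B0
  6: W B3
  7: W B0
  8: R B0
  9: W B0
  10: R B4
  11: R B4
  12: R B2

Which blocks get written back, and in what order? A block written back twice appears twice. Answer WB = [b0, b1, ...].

  0 | R B5 → L2 miss [-]
  1 | W B5 → L2 hit [D]
  2 | W B0 → L0 miss [D]
  3 | W B3 → L0 miss wb→B0 [D]
  4 | R B3 → L0 hit [D]
  5 | R B0 → L0 miss wb→B3 [-]
  6 | W B3 → L0 miss [D]
  7 | W B0 → L0 miss wb→B3 [D]
  8 | R B0 → L0 hit [D]
  9 | W B0 → L0 hit [D]
  10 | R B4 → L1 miss [-]
  11 | R B4 → L1 hit [-]
  12 | R B2 → L2 miss wb→B5 [-]

WB = [0, 3, 3, 5]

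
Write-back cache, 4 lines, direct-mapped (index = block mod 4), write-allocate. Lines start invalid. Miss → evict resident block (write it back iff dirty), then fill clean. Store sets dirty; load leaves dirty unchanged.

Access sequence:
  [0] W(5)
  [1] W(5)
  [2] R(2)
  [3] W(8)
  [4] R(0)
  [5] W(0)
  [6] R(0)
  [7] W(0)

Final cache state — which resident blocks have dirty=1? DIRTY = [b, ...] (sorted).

DIRTY = [0, 5]

0: W B5 -> L1 miss  d=D]
1: W B5 -> L1 hit  d=D]
2: R B2 -> L2 miss  d=-]
3: W B8 -> L0 miss  d=D]
4: R B0 -> L0 miss wb->B8  d=-]
5: W B0 -> L0 hit  d=D]
6: R B0 -> L0 hit  d=D]
7: W B0 -> L0 hit  d=D]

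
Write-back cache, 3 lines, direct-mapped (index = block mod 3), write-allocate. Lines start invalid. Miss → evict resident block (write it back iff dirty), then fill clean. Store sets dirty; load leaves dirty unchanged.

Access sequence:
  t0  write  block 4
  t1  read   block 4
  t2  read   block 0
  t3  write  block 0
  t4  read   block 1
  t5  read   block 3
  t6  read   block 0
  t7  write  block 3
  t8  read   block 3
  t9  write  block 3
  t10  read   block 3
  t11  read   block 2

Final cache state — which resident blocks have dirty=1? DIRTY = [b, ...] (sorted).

0: W B4 → L1 miss [D]
1: R B4 → L1 hit [D]
2: R B0 → L0 miss [-]
3: W B0 → L0 hit [D]
4: R B1 → L1 miss wb→B4 [-]
5: R B3 → L0 miss wb→B0 [-]
6: R B0 → L0 miss [-]
7: W B3 → L0 miss [D]
8: R B3 → L0 hit [D]
9: W B3 → L0 hit [D]
10: R B3 → L0 hit [D]
11: R B2 → L2 miss [-]

DIRTY = [3]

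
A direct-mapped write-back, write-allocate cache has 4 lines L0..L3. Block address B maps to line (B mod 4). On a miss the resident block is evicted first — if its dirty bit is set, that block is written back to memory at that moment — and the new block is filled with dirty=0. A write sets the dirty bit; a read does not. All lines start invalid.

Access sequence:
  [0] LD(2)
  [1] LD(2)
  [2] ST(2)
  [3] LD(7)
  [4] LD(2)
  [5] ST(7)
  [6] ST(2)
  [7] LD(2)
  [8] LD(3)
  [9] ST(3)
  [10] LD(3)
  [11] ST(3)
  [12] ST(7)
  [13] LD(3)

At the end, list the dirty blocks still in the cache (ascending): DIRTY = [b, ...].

0: R B2 → L2 miss [-]
1: R B2 → L2 hit [-]
2: W B2 → L2 hit [D]
3: R B7 → L3 miss [-]
4: R B2 → L2 hit [D]
5: W B7 → L3 hit [D]
6: W B2 → L2 hit [D]
7: R B2 → L2 hit [D]
8: R B3 → L3 miss wb→B7 [-]
9: W B3 → L3 hit [D]
10: R B3 → L3 hit [D]
11: W B3 → L3 hit [D]
12: W B7 → L3 miss wb→B3 [D]
13: R B3 → L3 miss wb→B7 [-]

DIRTY = [2]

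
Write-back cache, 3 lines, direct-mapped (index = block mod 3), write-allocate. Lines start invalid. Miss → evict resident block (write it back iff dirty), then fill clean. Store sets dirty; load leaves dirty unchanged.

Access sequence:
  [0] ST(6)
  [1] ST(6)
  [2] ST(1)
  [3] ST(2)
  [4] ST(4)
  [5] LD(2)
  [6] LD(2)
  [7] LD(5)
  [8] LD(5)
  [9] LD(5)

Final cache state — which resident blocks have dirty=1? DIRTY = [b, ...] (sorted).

  0 | W B6 → L0 miss [D]
  1 | W B6 → L0 hit [D]
  2 | W B1 → L1 miss [D]
  3 | W B2 → L2 miss [D]
  4 | W B4 → L1 miss wb→B1 [D]
  5 | R B2 → L2 hit [D]
  6 | R B2 → L2 hit [D]
  7 | R B5 → L2 miss wb→B2 [-]
  8 | R B5 → L2 hit [-]
  9 | R B5 → L2 hit [-]

DIRTY = [4, 6]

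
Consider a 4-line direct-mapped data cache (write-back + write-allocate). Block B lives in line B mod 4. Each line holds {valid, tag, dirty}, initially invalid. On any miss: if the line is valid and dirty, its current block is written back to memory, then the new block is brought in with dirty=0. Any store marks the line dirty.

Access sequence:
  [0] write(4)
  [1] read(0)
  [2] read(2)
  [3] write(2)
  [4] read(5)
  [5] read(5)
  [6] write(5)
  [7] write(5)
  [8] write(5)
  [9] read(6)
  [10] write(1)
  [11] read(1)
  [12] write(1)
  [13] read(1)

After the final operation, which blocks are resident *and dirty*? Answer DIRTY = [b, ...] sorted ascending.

DIRTY = [1]

0: W B4 → L0 miss [D]
1: R B0 → L0 miss wb→B4 [-]
2: R B2 → L2 miss [-]
3: W B2 → L2 hit [D]
4: R B5 → L1 miss [-]
5: R B5 → L1 hit [-]
6: W B5 → L1 hit [D]
7: W B5 → L1 hit [D]
8: W B5 → L1 hit [D]
9: R B6 → L2 miss wb→B2 [-]
10: W B1 → L1 miss wb→B5 [D]
11: R B1 → L1 hit [D]
12: W B1 → L1 hit [D]
13: R B1 → L1 hit [D]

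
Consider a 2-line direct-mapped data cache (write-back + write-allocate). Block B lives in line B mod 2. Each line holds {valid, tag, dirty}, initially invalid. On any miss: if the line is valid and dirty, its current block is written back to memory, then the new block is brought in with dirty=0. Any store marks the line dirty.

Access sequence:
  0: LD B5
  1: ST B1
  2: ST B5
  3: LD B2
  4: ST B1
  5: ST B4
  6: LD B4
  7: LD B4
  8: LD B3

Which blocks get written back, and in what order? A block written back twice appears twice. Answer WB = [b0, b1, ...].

  0 | R B5 → L1 miss [-]
  1 | W B1 → L1 miss [D]
  2 | W B5 → L1 miss wb→B1 [D]
  3 | R B2 → L0 miss [-]
  4 | W B1 → L1 miss wb→B5 [D]
  5 | W B4 → L0 miss [D]
  6 | R B4 → L0 hit [D]
  7 | R B4 → L0 hit [D]
  8 | R B3 → L1 miss wb→B1 [-]

WB = [1, 5, 1]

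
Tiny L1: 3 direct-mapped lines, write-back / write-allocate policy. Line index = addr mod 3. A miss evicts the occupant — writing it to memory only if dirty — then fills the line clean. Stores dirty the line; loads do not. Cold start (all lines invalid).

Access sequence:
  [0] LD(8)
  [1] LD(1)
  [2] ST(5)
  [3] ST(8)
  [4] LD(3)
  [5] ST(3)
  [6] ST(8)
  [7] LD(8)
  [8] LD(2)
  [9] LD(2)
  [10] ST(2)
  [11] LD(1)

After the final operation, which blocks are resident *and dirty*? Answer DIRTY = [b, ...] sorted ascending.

0: R B8 -> L2 miss  d=-]
1: R B1 -> L1 miss  d=-]
2: W B5 -> L2 miss  d=D]
3: W B8 -> L2 miss wb->B5  d=D]
4: R B3 -> L0 miss  d=-]
5: W B3 -> L0 hit  d=D]
6: W B8 -> L2 hit  d=D]
7: R B8 -> L2 hit  d=D]
8: R B2 -> L2 miss wb->B8  d=-]
9: R B2 -> L2 hit  d=-]
10: W B2 -> L2 hit  d=D]
11: R B1 -> L1 hit  d=-]

DIRTY = [2, 3]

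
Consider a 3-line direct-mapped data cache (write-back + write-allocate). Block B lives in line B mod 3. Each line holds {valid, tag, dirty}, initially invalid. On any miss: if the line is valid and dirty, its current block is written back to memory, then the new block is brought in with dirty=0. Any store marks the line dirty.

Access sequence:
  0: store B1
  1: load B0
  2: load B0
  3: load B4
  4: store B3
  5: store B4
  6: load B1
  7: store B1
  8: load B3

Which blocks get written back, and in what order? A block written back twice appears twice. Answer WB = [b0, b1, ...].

0: W B1 -> L1 miss  d=D]
1: R B0 -> L0 miss  d=-]
2: R B0 -> L0 hit  d=-]
3: R B4 -> L1 miss wb->B1  d=-]
4: W B3 -> L0 miss  d=D]
5: W B4 -> L1 hit  d=D]
6: R B1 -> L1 miss wb->B4  d=-]
7: W B1 -> L1 hit  d=D]
8: R B3 -> L0 hit  d=D]

WB = [1, 4]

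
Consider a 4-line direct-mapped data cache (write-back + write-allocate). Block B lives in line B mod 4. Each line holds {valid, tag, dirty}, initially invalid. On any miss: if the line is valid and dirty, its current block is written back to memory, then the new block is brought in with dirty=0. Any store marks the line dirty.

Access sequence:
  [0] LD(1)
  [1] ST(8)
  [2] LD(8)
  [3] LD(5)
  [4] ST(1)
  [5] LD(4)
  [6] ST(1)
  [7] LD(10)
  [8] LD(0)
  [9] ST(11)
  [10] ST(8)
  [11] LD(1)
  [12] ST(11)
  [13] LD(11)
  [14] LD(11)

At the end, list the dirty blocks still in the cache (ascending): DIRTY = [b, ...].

0: R B1 → L1 miss [-]
1: W B8 → L0 miss [D]
2: R B8 → L0 hit [D]
3: R B5 → L1 miss [-]
4: W B1 → L1 miss [D]
5: R B4 → L0 miss wb→B8 [-]
6: W B1 → L1 hit [D]
7: R B10 → L2 miss [-]
8: R B0 → L0 miss [-]
9: W B11 → L3 miss [D]
10: W B8 → L0 miss [D]
11: R B1 → L1 hit [D]
12: W B11 → L3 hit [D]
13: R B11 → L3 hit [D]
14: R B11 → L3 hit [D]

DIRTY = [1, 8, 11]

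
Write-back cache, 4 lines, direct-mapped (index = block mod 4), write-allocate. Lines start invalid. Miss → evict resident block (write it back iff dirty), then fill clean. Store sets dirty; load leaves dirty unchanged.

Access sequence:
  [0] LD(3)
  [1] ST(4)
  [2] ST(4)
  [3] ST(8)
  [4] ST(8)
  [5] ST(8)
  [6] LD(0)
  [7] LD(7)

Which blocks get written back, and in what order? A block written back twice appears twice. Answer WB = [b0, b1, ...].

WB = [4, 8]

  0 | R B3 → L3 miss [-]
  1 | W B4 → L0 miss [D]
  2 | W B4 → L0 hit [D]
  3 | W B8 → L0 miss wb→B4 [D]
  4 | W B8 → L0 hit [D]
  5 | W B8 → L0 hit [D]
  6 | R B0 → L0 miss wb→B8 [-]
  7 | R B7 → L3 miss [-]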